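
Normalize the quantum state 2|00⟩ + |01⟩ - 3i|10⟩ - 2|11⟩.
0.4714|00⟩ + 0.2357|01⟩ - (1/√2)i|10⟩ - 0.4714|11⟩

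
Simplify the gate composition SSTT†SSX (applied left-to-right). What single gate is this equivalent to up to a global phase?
X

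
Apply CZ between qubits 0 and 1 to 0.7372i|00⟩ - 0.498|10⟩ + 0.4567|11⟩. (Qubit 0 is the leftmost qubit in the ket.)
0.7372i|00⟩ - 0.498|10⟩ - 0.4567|11⟩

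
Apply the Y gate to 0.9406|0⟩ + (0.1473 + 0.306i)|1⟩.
(0.306 - 0.1473i)|0⟩ + 0.9406i|1⟩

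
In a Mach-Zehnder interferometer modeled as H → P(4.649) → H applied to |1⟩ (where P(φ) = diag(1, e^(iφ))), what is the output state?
(0.5317 + 0.499i)|0⟩ + (0.4683 - 0.499i)|1⟩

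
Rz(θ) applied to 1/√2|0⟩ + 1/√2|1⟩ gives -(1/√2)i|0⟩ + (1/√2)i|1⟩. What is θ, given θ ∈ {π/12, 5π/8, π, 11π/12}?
π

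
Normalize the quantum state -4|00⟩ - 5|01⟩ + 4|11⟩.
-0.5298|00⟩ - 0.6623|01⟩ + 0.5298|11⟩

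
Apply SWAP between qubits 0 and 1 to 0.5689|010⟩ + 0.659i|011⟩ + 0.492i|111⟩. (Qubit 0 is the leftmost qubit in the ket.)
0.5689|100⟩ + 0.659i|101⟩ + 0.492i|111⟩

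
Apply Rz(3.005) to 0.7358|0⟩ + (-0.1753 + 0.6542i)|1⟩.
(0.05021 - 0.7341i)|0⟩ + (-0.6646 - 0.1302i)|1⟩

Rz(3.005) = [[e^(−iθ/2), 0], [0, e^(iθ/2)]] with e^(±iθ/2) = cos(θ/2) ± i·sin(θ/2); θ = 3.005, cos(θ/2) ≈ 0.0682432, sin(θ/2) ≈ 0.997669.
With a = amp(|0⟩) = 0.7358 and b = amp(|1⟩) = (-0.1753 + 0.6542i):
new amp(|0⟩) = (0.0682432 - 0.997669i)·a = (0.05021 - 0.7341i)
new amp(|1⟩) = (0.0682432 + 0.997669i)·b = (-0.6646 - 0.1302i)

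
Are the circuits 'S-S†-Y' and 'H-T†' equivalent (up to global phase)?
No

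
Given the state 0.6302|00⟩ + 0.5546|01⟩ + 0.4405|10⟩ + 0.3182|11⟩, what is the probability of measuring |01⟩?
0.3076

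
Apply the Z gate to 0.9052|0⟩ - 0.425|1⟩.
0.9052|0⟩ + 0.425|1⟩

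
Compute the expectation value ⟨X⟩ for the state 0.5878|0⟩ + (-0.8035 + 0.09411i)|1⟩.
-0.9446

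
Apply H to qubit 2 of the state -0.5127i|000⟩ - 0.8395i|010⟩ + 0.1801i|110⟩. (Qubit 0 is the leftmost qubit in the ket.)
-0.3625i|000⟩ - 0.3625i|001⟩ - 0.5936i|010⟩ - 0.5936i|011⟩ + 0.1273i|110⟩ + 0.1273i|111⟩

H on qubit 2 mixes each pair of kets that differ only in qubit 2: amplitudes (a, b) of (|…0…⟩, |…1…⟩) become ((a + b)/√2, (a − b)/√2). Kets absent from the input have amplitude 0.
(|000⟩, |001⟩): (a, b) = (-0.5127i, 0) → (-0.3625i, -0.3625i)
(|010⟩, |011⟩): (a, b) = (-0.8395i, 0) → (-0.5936i, -0.5936i)
(|110⟩, |111⟩): (a, b) = (0.1801i, 0) → (0.1273i, 0.1273i)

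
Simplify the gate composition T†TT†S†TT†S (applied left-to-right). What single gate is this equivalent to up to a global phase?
T†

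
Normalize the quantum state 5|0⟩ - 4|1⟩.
0.7809|0⟩ - 0.6247|1⟩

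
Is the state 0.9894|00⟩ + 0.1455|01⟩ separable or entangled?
Separable

Writing the state as a|00⟩ + b|01⟩ + c|10⟩ + d|11⟩, it is a product state iff ad − bc = 0.
Here (a, b, c, d) = (0.9894, 0.1455, 0, 0): ad − bc = (0.9894)(0) − (0.1455)(0) = 0, so the state is separable.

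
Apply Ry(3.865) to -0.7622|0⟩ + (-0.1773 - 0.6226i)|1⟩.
(0.4355 + 0.5823i)|0⟩ + (-0.6501 + 0.2203i)|1⟩

Ry(3.865) = [[cos(θ/2), −sin(θ/2)], [sin(θ/2), cos(θ/2)]]; θ = 3.865, cos(θ/2) ≈ -0.353868, sin(θ/2) ≈ 0.935295.
With a = amp(|0⟩) = -0.7622 and b = amp(|1⟩) = (-0.1773 - 0.6226i):
new amp(|0⟩) = (-0.353868)·a + (-0.935295)·b = (0.4355 + 0.5823i)
new amp(|1⟩) = (0.935295)·a + (-0.353868)·b = (-0.6501 + 0.2203i)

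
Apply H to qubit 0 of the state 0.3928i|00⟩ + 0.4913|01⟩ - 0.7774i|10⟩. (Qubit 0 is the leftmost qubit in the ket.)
-0.272i|00⟩ + 0.3474|01⟩ + 0.8275i|10⟩ + 0.3474|11⟩

H on qubit 0 mixes each pair of kets that differ only in qubit 0: amplitudes (a, b) of (|…0…⟩, |…1…⟩) become ((a + b)/√2, (a − b)/√2). Kets absent from the input have amplitude 0.
(|00⟩, |10⟩): (a, b) = (0.3928i, -0.7774i) → (-0.272i, 0.8275i)
(|01⟩, |11⟩): (a, b) = (0.4913, 0) → (0.3474, 0.3474)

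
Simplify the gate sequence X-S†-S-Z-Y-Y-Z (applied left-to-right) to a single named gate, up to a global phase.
X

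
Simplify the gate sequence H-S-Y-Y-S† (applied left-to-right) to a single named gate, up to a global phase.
H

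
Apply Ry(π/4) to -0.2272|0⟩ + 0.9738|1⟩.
-0.5826|0⟩ + 0.8127|1⟩

Ry(π/4) = [[cos(θ/2), −sin(θ/2)], [sin(θ/2), cos(θ/2)]]; θ = π/4, cos(θ/2) ≈ 0.92388, sin(θ/2) ≈ 0.382683.
With a = amp(|0⟩) = -0.2272 and b = amp(|1⟩) = 0.9738:
new amp(|0⟩) = (0.92388)·a + (-0.382683)·b = -0.5826
new amp(|1⟩) = (0.382683)·a + (0.92388)·b = 0.8127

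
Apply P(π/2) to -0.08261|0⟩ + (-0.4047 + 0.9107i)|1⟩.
-0.08261|0⟩ + (-0.9107 - 0.4047i)|1⟩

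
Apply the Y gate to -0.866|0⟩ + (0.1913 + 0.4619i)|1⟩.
(0.4619 - 0.1913i)|0⟩ - 0.866i|1⟩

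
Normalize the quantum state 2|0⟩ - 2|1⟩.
1/√2|0⟩ - 1/√2|1⟩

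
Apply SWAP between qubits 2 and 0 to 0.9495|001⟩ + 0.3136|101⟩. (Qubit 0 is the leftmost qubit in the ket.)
0.9495|100⟩ + 0.3136|101⟩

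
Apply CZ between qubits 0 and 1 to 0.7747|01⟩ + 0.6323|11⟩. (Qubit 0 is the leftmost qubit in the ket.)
0.7747|01⟩ - 0.6323|11⟩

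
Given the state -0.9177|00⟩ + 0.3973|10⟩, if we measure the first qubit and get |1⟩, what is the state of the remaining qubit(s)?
|0⟩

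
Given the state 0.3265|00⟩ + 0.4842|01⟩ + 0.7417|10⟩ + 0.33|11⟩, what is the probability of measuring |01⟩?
0.2344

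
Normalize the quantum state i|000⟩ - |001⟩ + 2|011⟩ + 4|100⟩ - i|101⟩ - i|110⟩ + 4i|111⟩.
0.1581i|000⟩ - 0.1581|001⟩ + 0.3162|011⟩ + 0.6325|100⟩ - 0.1581i|101⟩ - 0.1581i|110⟩ + 0.6325i|111⟩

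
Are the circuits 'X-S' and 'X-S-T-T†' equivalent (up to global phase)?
Yes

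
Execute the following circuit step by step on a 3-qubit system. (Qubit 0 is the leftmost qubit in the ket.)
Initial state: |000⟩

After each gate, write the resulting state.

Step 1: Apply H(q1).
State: 1/√2|000⟩ + 1/√2|010⟩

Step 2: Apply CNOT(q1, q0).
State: 1/√2|000⟩ + 1/√2|110⟩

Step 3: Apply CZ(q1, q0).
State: 1/√2|000⟩ - 1/√2|110⟩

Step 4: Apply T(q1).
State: 1/√2|000⟩ + (-1/2 - (1/2)i)|110⟩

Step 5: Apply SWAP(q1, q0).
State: 1/√2|000⟩ + (-1/2 - (1/2)i)|110⟩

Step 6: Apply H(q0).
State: 1/2|000⟩ + (-1/√8 - (1/√8)i)|010⟩ + 1/2|100⟩ + (1/√8 + (1/√8)i)|110⟩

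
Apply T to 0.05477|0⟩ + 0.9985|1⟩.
0.05477|0⟩ + (0.706 + 0.706i)|1⟩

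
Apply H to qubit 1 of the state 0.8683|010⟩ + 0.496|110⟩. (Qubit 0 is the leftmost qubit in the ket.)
0.614|000⟩ - 0.614|010⟩ + 0.3507|100⟩ - 0.3507|110⟩

H on qubit 1 mixes each pair of kets that differ only in qubit 1: amplitudes (a, b) of (|…0…⟩, |…1…⟩) become ((a + b)/√2, (a − b)/√2). Kets absent from the input have amplitude 0.
(|000⟩, |010⟩): (a, b) = (0, 0.8683) → (0.614, -0.614)
(|100⟩, |110⟩): (a, b) = (0, 0.496) → (0.3507, -0.3507)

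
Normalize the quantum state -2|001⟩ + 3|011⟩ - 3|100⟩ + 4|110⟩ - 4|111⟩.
-0.2722|001⟩ + 1/√6|011⟩ - 1/√6|100⟩ + 0.5443|110⟩ - 0.5443|111⟩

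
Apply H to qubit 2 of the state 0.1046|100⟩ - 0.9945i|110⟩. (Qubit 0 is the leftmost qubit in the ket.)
0.07396|100⟩ + 0.07396|101⟩ - 0.7032i|110⟩ - 0.7032i|111⟩

H on qubit 2 mixes each pair of kets that differ only in qubit 2: amplitudes (a, b) of (|…0…⟩, |…1…⟩) become ((a + b)/√2, (a − b)/√2). Kets absent from the input have amplitude 0.
(|100⟩, |101⟩): (a, b) = (0.1046, 0) → (0.07396, 0.07396)
(|110⟩, |111⟩): (a, b) = (-0.9945i, 0) → (-0.7032i, -0.7032i)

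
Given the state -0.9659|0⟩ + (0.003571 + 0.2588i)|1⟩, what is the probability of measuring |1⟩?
0.06699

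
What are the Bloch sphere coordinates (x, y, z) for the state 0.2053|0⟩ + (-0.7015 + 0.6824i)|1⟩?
(-0.288, 0.2802, -0.9156)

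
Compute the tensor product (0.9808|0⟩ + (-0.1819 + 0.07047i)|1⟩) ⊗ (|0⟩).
0.9808|00⟩ + (-0.1819 + 0.07047i)|10⟩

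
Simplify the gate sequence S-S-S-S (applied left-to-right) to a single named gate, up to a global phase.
I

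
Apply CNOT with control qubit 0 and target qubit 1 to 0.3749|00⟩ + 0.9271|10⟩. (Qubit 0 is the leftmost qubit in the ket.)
0.3749|00⟩ + 0.9271|11⟩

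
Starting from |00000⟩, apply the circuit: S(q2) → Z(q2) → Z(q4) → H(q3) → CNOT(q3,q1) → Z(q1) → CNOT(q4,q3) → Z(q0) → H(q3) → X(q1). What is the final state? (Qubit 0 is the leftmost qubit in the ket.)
-1/2|00000⟩ + 1/2|00010⟩ + 1/2|01000⟩ + 1/2|01010⟩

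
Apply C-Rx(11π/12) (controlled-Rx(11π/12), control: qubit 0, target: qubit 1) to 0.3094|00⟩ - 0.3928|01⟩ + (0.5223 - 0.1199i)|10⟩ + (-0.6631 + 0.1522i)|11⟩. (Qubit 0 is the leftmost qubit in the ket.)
0.3094|00⟩ - 0.3928|01⟩ + (0.2191 + 0.6418i)|10⟩ + (-0.2054 - 0.498i)|11⟩

C-Rx(11π/12) leaves the control-|0⟩ kets |00⟩, |01⟩ unchanged and applies Rx(11π/12) to qubit 1 on the control-|1⟩ pair (|10⟩, |11⟩).
Rx(11π/12) = [[cos(θ/2), −i·sin(θ/2)], [−i·sin(θ/2), cos(θ/2)]]; θ = 11π/12, cos(θ/2) ≈ 0.130526, sin(θ/2) ≈ 0.991445.
With a = amp(|10⟩) = (0.5223 - 0.1199i) and b = amp(|11⟩) = (-0.6631 + 0.1522i):
new amp(|10⟩) = (0.130526)·a + (-0.991445i)·b = (0.2191 + 0.6418i)
new amp(|11⟩) = (-0.991445i)·a + (0.130526)·b = (-0.2054 - 0.498i)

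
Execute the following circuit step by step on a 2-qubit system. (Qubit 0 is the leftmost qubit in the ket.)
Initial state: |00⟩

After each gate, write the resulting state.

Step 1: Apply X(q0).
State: |10⟩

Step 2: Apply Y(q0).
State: -i|00⟩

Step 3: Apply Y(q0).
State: |10⟩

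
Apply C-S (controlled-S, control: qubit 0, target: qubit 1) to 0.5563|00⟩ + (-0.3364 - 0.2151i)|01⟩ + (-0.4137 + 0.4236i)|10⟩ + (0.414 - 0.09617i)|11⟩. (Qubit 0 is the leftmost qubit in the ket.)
0.5563|00⟩ + (-0.3364 - 0.2151i)|01⟩ + (-0.4137 + 0.4236i)|10⟩ + (0.09617 + 0.414i)|11⟩

C-S leaves the control-|0⟩ kets |00⟩, |01⟩ unchanged and applies S to qubit 1 on the control-|1⟩ pair (|10⟩, |11⟩).
S = [[1, 0], [0, i]].
With a = amp(|10⟩) = (-0.4137 + 0.4236i) and b = amp(|11⟩) = (0.414 - 0.09617i):
new amp(|10⟩) = (1)·a = (-0.4137 + 0.4236i)
new amp(|11⟩) = (i)·b = (0.09617 + 0.414i)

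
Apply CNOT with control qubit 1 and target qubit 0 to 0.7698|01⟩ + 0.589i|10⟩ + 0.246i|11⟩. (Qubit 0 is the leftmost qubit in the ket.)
0.246i|01⟩ + 0.589i|10⟩ + 0.7698|11⟩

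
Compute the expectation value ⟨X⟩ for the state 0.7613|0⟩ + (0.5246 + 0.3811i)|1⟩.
0.7988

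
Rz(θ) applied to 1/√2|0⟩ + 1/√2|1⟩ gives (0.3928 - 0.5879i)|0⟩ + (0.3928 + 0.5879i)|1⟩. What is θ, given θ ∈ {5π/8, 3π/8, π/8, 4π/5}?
5π/8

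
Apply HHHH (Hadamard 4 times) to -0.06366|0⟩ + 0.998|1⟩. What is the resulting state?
-0.06366|0⟩ + 0.998|1⟩

H² = I, so an even number of Hadamards cancels: H^4 = I and the state is unchanged.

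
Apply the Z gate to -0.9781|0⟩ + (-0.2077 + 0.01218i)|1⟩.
-0.9781|0⟩ + (0.2077 - 0.01218i)|1⟩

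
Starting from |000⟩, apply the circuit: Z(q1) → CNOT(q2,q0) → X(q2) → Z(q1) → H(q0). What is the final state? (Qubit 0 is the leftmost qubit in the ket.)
1/√2|001⟩ + 1/√2|101⟩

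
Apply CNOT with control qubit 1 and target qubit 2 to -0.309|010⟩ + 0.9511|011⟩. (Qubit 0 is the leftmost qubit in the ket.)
0.9511|010⟩ - 0.309|011⟩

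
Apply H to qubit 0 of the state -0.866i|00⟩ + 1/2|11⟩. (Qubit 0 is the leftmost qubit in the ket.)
-0.6124i|00⟩ + 1/√8|01⟩ - 0.6124i|10⟩ - 1/√8|11⟩

H on qubit 0 mixes each pair of kets that differ only in qubit 0: amplitudes (a, b) of (|…0…⟩, |…1…⟩) become ((a + b)/√2, (a − b)/√2). Kets absent from the input have amplitude 0.
(|00⟩, |10⟩): (a, b) = (-0.866i, 0) → (-0.6124i, -0.6124i)
(|01⟩, |11⟩): (a, b) = (0, 1/2) → (1/√8, -1/√8)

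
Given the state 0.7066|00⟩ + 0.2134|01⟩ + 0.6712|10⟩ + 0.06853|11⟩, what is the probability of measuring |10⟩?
0.4505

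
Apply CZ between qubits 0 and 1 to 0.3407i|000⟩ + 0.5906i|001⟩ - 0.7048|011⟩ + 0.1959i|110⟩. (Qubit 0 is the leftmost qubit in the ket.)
0.3407i|000⟩ + 0.5906i|001⟩ - 0.7048|011⟩ - 0.1959i|110⟩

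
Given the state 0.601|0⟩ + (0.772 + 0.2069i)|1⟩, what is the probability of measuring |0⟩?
0.3612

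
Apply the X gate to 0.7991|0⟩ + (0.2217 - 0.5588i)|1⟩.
(0.2217 - 0.5588i)|0⟩ + 0.7991|1⟩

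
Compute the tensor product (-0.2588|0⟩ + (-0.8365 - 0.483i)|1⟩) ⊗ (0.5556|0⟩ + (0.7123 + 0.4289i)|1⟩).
-0.1438|00⟩ + (-0.1843 - 0.111i)|01⟩ + (-0.4648 - 0.2684i)|10⟩ + (-0.3887 - 0.7028i)|11⟩

amp(|b₁b₂…⟩) = product of the factor amplitudes for bits b₁, b₂, …; only kets whose every factor amplitude is nonzero survive.
|00⟩: (-0.2588)(0.5556) = -0.1438
|01⟩: (-0.2588)(0.7123 + 0.4289i) = (-0.1843 - 0.111i)
|10⟩: (-0.8365 - 0.483i)(0.5556) = (-0.4648 - 0.2684i)
|11⟩: (-0.8365 - 0.483i)(0.7123 + 0.4289i) = (-0.3887 - 0.7028i)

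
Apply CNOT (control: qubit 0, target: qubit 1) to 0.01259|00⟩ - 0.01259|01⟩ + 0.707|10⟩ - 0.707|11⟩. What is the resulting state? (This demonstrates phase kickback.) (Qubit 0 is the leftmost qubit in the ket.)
0.01259|00⟩ - 0.01259|01⟩ - 0.707|10⟩ + 0.707|11⟩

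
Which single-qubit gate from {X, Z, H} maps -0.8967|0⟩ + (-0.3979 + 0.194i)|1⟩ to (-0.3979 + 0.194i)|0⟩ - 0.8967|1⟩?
X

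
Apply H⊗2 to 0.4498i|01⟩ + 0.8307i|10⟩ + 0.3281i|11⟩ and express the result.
0.8043i|00⟩ + 0.0264i|01⟩ - 0.3545i|10⟩ - 0.4762i|11⟩

H⊗2 gives amp(|y⟩) = (1/2) Σ_x (−1)^(x·y) amp(|x⟩), where x·y is the number of positions in which both x and y have a 1.
|00⟩: (0.4498i + 0.8307i + 0.3281i)/2 = 0.8043i
|01⟩: (-0.4498i + 0.8307i - 0.3281i)/2 = 0.0264i
|10⟩: (0.4498i - 0.8307i - 0.3281i)/2 = -0.3545i
|11⟩: (-0.4498i - 0.8307i + 0.3281i)/2 = -0.4762i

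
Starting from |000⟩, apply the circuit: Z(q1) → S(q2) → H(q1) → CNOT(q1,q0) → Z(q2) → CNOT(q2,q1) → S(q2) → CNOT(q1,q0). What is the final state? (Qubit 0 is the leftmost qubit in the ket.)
1/√2|000⟩ + 1/√2|010⟩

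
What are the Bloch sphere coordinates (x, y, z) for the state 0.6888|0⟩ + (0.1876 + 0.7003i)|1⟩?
(0.2584, 0.9647, -0.05117)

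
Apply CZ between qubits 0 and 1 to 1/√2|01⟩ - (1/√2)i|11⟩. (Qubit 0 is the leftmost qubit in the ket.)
1/√2|01⟩ + (1/√2)i|11⟩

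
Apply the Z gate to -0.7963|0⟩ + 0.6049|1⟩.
-0.7963|0⟩ - 0.6049|1⟩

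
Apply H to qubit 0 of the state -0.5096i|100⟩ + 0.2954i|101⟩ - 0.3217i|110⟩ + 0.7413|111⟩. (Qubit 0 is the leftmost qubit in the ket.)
-0.3603i|000⟩ + 0.2089i|001⟩ - 0.2275i|010⟩ + 0.5242|011⟩ + 0.3603i|100⟩ - 0.2089i|101⟩ + 0.2275i|110⟩ - 0.5242|111⟩

H on qubit 0 mixes each pair of kets that differ only in qubit 0: amplitudes (a, b) of (|…0…⟩, |…1…⟩) become ((a + b)/√2, (a − b)/√2). Kets absent from the input have amplitude 0.
(|000⟩, |100⟩): (a, b) = (0, -0.5096i) → (-0.3603i, 0.3603i)
(|001⟩, |101⟩): (a, b) = (0, 0.2954i) → (0.2089i, -0.2089i)
(|010⟩, |110⟩): (a, b) = (0, -0.3217i) → (-0.2275i, 0.2275i)
(|011⟩, |111⟩): (a, b) = (0, 0.7413) → (0.5242, -0.5242)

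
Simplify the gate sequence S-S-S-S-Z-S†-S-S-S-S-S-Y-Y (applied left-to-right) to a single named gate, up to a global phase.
Z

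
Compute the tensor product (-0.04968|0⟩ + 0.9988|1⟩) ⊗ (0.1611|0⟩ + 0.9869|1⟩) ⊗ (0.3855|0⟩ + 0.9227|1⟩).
-0.003085|000⟩ - 0.007385|001⟩ - 0.0189|010⟩ - 0.04524|011⟩ + 0.06203|100⟩ + 0.1485|101⟩ + 0.38|110⟩ + 0.9095|111⟩

amp(|b₁b₂…⟩) = product of the factor amplitudes for bits b₁, b₂, …; only kets whose every factor amplitude is nonzero survive.
|000⟩: (-0.04968)(0.1611)(0.3855) = -0.003085
|001⟩: (-0.04968)(0.1611)(0.9227) = -0.007385
|010⟩: (-0.04968)(0.9869)(0.3855) = -0.0189
|011⟩: (-0.04968)(0.9869)(0.9227) = -0.04524
|100⟩: (0.9988)(0.1611)(0.3855) = 0.06203
|101⟩: (0.9988)(0.1611)(0.9227) = 0.1485
|110⟩: (0.9988)(0.9869)(0.3855) = 0.38
|111⟩: (0.9988)(0.9869)(0.9227) = 0.9095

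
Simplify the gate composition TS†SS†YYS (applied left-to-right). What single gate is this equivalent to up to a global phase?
T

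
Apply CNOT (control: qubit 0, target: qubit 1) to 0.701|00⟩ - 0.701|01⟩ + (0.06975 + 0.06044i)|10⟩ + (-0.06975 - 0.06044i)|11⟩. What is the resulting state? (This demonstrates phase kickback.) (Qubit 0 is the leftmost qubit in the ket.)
0.701|00⟩ - 0.701|01⟩ + (-0.06975 - 0.06044i)|10⟩ + (0.06975 + 0.06044i)|11⟩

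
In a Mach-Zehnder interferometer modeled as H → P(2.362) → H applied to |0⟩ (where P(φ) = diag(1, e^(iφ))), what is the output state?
(0.1444 + 0.3515i)|0⟩ + (0.8556 - 0.3515i)|1⟩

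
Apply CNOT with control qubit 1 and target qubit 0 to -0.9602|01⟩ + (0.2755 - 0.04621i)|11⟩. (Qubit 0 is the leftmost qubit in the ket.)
(0.2755 - 0.04621i)|01⟩ - 0.9602|11⟩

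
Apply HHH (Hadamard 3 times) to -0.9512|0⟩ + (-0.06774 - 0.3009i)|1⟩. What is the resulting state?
(-0.7205 - 0.2128i)|0⟩ + (-0.6247 + 0.2128i)|1⟩

H² = I, so H^3 = H: a single Hadamard. With (a, b) = (-0.9512, (-0.06774 - 0.3009i)), H gives ((a + b)/√2, (a − b)/√2) = ((-0.7205 - 0.2128i), (-0.6247 + 0.2128i)).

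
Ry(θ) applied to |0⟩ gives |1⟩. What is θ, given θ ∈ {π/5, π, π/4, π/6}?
π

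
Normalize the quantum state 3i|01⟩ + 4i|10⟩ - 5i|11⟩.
0.4243i|01⟩ + 0.5657i|10⟩ - (1/√2)i|11⟩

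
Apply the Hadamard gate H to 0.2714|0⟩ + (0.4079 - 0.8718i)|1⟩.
(0.4803 - 0.6165i)|0⟩ + (-0.09652 + 0.6165i)|1⟩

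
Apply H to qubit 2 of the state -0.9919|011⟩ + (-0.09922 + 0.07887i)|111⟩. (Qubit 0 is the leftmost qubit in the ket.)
-0.7014|010⟩ + 0.7014|011⟩ + (-0.07016 + 0.05577i)|110⟩ + (0.07016 - 0.05577i)|111⟩

H on qubit 2 mixes each pair of kets that differ only in qubit 2: amplitudes (a, b) of (|…0…⟩, |…1…⟩) become ((a + b)/√2, (a − b)/√2). Kets absent from the input have amplitude 0.
(|010⟩, |011⟩): (a, b) = (0, -0.9919) → (-0.7014, 0.7014)
(|110⟩, |111⟩): (a, b) = (0, (-0.09922 + 0.07887i)) → ((-0.07016 + 0.05577i), (0.07016 - 0.05577i))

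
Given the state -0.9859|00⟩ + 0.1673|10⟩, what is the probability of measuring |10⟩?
0.02799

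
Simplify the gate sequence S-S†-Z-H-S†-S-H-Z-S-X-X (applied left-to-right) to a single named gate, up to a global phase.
S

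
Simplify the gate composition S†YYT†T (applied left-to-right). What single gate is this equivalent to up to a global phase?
S†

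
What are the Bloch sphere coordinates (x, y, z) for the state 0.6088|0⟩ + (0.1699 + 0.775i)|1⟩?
(0.2069, 0.9436, -0.2589)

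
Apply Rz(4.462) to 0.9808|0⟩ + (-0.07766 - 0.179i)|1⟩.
(-0.6015 - 0.7747i)|0⟩ + (0.189 + 0.04844i)|1⟩

Rz(4.462) = [[e^(−iθ/2), 0], [0, e^(iθ/2)]] with e^(±iθ/2) = cos(θ/2) ± i·sin(θ/2); θ = 4.462, cos(θ/2) ≈ -0.613278, sin(θ/2) ≈ 0.789867.
With a = amp(|0⟩) = 0.9808 and b = amp(|1⟩) = (-0.07766 - 0.179i):
new amp(|0⟩) = (-0.613278 - 0.789867i)·a = (-0.6015 - 0.7747i)
new amp(|1⟩) = (-0.613278 + 0.789867i)·b = (0.189 + 0.04844i)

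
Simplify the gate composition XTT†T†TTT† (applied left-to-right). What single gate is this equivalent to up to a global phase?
X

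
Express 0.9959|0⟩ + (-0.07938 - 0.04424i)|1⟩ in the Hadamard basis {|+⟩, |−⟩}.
(0.6481 - 0.03128i)|+⟩ + (0.7603 + 0.03128i)|−⟩

With |ψ⟩ = α|0⟩ + β|1⟩, the Hadamard-basis coefficients are ⟨+|ψ⟩ = (α + β)/√2 and ⟨−|ψ⟩ = (α − β)/√2.
Here α = 0.9959, β = (-0.07938 - 0.04424i): (α + β)/√2 = (0.6481 - 0.03128i), (α − β)/√2 = (0.7603 + 0.03128i).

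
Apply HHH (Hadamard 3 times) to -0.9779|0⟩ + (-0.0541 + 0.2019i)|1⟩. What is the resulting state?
(-0.7297 + 0.1428i)|0⟩ + (-0.6532 - 0.1428i)|1⟩

H² = I, so H^3 = H: a single Hadamard. With (a, b) = (-0.9779, (-0.0541 + 0.2019i)), H gives ((a + b)/√2, (a − b)/√2) = ((-0.7297 + 0.1428i), (-0.6532 - 0.1428i)).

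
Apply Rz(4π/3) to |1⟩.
(-1/2 + 0.866i)|1⟩

Rz(4π/3) = [[e^(−iθ/2), 0], [0, e^(iθ/2)]] with e^(±iθ/2) = cos(θ/2) ± i·sin(θ/2); θ = 4π/3, cos(θ/2) ≈ -0.5, sin(θ/2) ≈ 0.866025.
With a = amp(|0⟩) = 0 and b = amp(|1⟩) = 1:
new amp(|0⟩) = (-0.5 - 0.866025i)·a = 0
new amp(|1⟩) = (-0.5 + 0.866025i)·b = (-1/2 + 0.866i)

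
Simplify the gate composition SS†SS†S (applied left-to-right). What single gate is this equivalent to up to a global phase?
S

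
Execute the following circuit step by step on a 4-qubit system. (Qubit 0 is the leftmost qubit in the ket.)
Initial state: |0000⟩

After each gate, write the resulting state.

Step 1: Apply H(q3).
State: 1/√2|0000⟩ + 1/√2|0001⟩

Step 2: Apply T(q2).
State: 1/√2|0000⟩ + 1/√2|0001⟩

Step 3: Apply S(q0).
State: 1/√2|0000⟩ + 1/√2|0001⟩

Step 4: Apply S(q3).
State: 1/√2|0000⟩ + (1/√2)i|0001⟩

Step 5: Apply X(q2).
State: 1/√2|0010⟩ + (1/√2)i|0011⟩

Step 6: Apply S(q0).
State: 1/√2|0010⟩ + (1/√2)i|0011⟩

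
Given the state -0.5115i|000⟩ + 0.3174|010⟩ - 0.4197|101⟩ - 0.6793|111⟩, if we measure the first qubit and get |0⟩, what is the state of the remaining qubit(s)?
-0.8497i|00⟩ + 0.5273|10⟩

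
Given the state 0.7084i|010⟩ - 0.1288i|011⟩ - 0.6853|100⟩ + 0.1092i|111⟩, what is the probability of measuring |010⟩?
0.5018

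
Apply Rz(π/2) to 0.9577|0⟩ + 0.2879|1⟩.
(0.6772 - 0.6772i)|0⟩ + (0.2036 + 0.2036i)|1⟩

Rz(π/2) = [[e^(−iθ/2), 0], [0, e^(iθ/2)]] with e^(±iθ/2) = cos(θ/2) ± i·sin(θ/2); θ = π/2, cos(θ/2) ≈ 0.707107, sin(θ/2) ≈ 0.707107.
With a = amp(|0⟩) = 0.9577 and b = amp(|1⟩) = 0.2879:
new amp(|0⟩) = (0.707107 - 0.707107i)·a = (0.6772 - 0.6772i)
new amp(|1⟩) = (0.707107 + 0.707107i)·b = (0.2036 + 0.2036i)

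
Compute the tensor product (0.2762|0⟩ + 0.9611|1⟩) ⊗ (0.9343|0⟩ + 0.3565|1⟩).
0.2581|00⟩ + 0.09847|01⟩ + 0.898|10⟩ + 0.3426|11⟩

amp(|b₁b₂…⟩) = product of the factor amplitudes for bits b₁, b₂, …; only kets whose every factor amplitude is nonzero survive.
|00⟩: (0.2762)(0.9343) = 0.2581
|01⟩: (0.2762)(0.3565) = 0.09847
|10⟩: (0.9611)(0.9343) = 0.898
|11⟩: (0.9611)(0.3565) = 0.3426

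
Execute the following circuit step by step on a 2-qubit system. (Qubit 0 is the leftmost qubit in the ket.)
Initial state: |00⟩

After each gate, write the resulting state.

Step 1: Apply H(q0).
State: 1/√2|00⟩ + 1/√2|10⟩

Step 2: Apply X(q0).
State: 1/√2|00⟩ + 1/√2|10⟩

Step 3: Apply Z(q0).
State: 1/√2|00⟩ - 1/√2|10⟩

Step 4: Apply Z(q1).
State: 1/√2|00⟩ - 1/√2|10⟩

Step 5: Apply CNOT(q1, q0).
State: 1/√2|00⟩ - 1/√2|10⟩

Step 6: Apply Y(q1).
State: (1/√2)i|01⟩ - (1/√2)i|11⟩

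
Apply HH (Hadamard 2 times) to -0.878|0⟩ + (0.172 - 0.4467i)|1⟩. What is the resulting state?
-0.878|0⟩ + (0.172 - 0.4467i)|1⟩

H² = I, so an even number of Hadamards cancels: H^2 = I and the state is unchanged.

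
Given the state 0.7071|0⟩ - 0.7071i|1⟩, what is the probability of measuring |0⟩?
0.5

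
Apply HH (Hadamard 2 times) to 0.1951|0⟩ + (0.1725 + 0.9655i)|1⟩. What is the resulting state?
0.1951|0⟩ + (0.1725 + 0.9655i)|1⟩

H² = I, so an even number of Hadamards cancels: H^2 = I and the state is unchanged.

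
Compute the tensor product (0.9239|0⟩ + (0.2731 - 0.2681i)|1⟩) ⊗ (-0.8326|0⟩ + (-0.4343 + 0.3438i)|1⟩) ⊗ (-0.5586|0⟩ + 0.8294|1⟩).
0.4297|000⟩ - 0.638|001⟩ + (0.2241 - 0.1774i)|010⟩ + (-0.3328 + 0.2634i)|011⟩ + (0.127 - 0.1247i)|100⟩ + (-0.1886 + 0.1851i)|101⟩ + (0.01477 - 0.1175i)|110⟩ + (-0.02192 + 0.1744i)|111⟩

amp(|b₁b₂…⟩) = product of the factor amplitudes for bits b₁, b₂, …; only kets whose every factor amplitude is nonzero survive.
|000⟩: (0.9239)(-0.8326)(-0.5586) = 0.4297
|001⟩: (0.9239)(-0.8326)(0.8294) = -0.638
|010⟩: (0.9239)(-0.4343 + 0.3438i)(-0.5586) = (0.2241 - 0.1774i)
|011⟩: (0.9239)(-0.4343 + 0.3438i)(0.8294) = (-0.3328 + 0.2634i)
|100⟩: (0.2731 - 0.2681i)(-0.8326)(-0.5586) = (0.127 - 0.1247i)
|101⟩: (0.2731 - 0.2681i)(-0.8326)(0.8294) = (-0.1886 + 0.1851i)
|110⟩: (0.2731 - 0.2681i)(-0.4343 + 0.3438i)(-0.5586) = (0.01477 - 0.1175i)
|111⟩: (0.2731 - 0.2681i)(-0.4343 + 0.3438i)(0.8294) = (-0.02192 + 0.1744i)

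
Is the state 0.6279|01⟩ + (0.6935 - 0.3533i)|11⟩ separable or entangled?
Separable

Writing the state as a|00⟩ + b|01⟩ + c|10⟩ + d|11⟩, it is a product state iff ad − bc = 0.
Here (a, b, c, d) = (0, 0.6279, 0, (0.6935 - 0.3533i)): ad − bc = (0)(0.6935 - 0.3533i) − (0.6279)(0) = 0, so the state is separable.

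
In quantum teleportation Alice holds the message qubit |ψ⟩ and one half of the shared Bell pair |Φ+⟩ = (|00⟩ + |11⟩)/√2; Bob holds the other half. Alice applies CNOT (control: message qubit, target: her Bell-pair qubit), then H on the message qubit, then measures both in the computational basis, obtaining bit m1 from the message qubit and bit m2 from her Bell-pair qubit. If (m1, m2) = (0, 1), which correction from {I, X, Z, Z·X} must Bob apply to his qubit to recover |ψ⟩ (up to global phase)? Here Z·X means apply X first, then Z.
X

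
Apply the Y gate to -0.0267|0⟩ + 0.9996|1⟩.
-0.9996i|0⟩ - 0.0267i|1⟩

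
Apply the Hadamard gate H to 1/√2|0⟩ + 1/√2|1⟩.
|0⟩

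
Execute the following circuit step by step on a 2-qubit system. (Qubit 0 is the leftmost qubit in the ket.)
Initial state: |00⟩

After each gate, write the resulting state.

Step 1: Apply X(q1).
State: |01⟩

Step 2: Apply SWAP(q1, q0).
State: |10⟩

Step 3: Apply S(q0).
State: i|10⟩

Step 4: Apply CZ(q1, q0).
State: i|10⟩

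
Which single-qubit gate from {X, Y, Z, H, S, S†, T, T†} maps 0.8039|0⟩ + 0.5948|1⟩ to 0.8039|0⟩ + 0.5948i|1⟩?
S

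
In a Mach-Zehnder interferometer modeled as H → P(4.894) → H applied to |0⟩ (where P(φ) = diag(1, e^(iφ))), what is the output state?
(0.5903 - 0.4918i)|0⟩ + (0.4097 + 0.4918i)|1⟩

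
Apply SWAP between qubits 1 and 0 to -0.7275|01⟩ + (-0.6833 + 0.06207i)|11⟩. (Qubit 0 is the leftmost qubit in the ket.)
-0.7275|10⟩ + (-0.6833 + 0.06207i)|11⟩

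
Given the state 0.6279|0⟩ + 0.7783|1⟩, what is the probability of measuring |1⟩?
0.6058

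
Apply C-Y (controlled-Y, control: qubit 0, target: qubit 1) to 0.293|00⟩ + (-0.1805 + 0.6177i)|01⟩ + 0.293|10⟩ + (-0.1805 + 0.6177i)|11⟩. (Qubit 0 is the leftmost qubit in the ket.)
0.293|00⟩ + (-0.1805 + 0.6177i)|01⟩ + (0.6177 + 0.1805i)|10⟩ + 0.293i|11⟩

C-Y leaves the control-|0⟩ kets |00⟩, |01⟩ unchanged and applies Y to qubit 1 on the control-|1⟩ pair (|10⟩, |11⟩).
Y = [[0, -i], [i, 0]].
With a = amp(|10⟩) = 0.293 and b = amp(|11⟩) = (-0.1805 + 0.6177i):
new amp(|10⟩) = (-i)·b = (0.6177 + 0.1805i)
new amp(|11⟩) = (i)·a = 0.293i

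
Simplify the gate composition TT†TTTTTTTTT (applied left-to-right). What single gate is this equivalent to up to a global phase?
T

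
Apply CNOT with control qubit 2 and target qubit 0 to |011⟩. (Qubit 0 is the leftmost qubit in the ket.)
|111⟩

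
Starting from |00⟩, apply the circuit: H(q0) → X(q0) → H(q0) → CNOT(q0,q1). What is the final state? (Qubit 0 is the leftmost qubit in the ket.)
|00⟩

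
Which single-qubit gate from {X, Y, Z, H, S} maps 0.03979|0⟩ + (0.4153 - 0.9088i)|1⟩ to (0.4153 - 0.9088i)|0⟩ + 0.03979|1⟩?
X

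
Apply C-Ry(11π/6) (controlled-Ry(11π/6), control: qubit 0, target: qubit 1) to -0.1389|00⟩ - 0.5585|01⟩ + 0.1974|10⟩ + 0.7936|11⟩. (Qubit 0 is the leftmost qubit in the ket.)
-0.1389|00⟩ - 0.5585|01⟩ - 0.3961|10⟩ - 0.7155|11⟩

C-Ry(11π/6) leaves the control-|0⟩ kets |00⟩, |01⟩ unchanged and applies Ry(11π/6) to qubit 1 on the control-|1⟩ pair (|10⟩, |11⟩).
Ry(11π/6) = [[cos(θ/2), −sin(θ/2)], [sin(θ/2), cos(θ/2)]]; θ = 11π/6, cos(θ/2) ≈ -0.965926, sin(θ/2) ≈ 0.258819.
With a = amp(|10⟩) = 0.1974 and b = amp(|11⟩) = 0.7936:
new amp(|10⟩) = (-0.965926)·a + (-0.258819)·b = -0.3961
new amp(|11⟩) = (0.258819)·a + (-0.965926)·b = -0.7155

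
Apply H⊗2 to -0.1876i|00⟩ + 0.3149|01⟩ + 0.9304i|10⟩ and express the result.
(0.1575 + 0.3714i)|00⟩ + (-0.1575 + 0.3714i)|01⟩ + (0.1575 - 0.559i)|10⟩ + (-0.1575 - 0.559i)|11⟩

H⊗2 gives amp(|y⟩) = (1/2) Σ_x (−1)^(x·y) amp(|x⟩), where x·y is the number of positions in which both x and y have a 1.
|00⟩: (-0.1876i + 0.3149 + 0.9304i)/2 = (0.1575 + 0.3714i)
|01⟩: (-0.1876i - 0.3149 + 0.9304i)/2 = (-0.1575 + 0.3714i)
|10⟩: (-0.1876i + 0.3149 - 0.9304i)/2 = (0.1575 - 0.559i)
|11⟩: (-0.1876i - 0.3149 - 0.9304i)/2 = (-0.1575 - 0.559i)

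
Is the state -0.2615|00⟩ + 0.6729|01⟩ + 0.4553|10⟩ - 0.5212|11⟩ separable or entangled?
Entangled

Writing the state as a|00⟩ + b|01⟩ + c|10⟩ + d|11⟩, it is a product state iff ad − bc = 0.
Here (a, b, c, d) = (-0.2615, 0.6729, 0.4553, -0.5212): ad − bc = (-0.2615)(-0.5212) − (0.6729)(0.4553) = -0.1701 ≠ 0, so the state is entangled.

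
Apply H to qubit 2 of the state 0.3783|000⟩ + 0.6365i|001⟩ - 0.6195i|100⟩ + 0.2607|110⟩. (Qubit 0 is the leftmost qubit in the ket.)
(0.2675 + 0.4501i)|000⟩ + (0.2675 - 0.4501i)|001⟩ - 0.4381i|100⟩ - 0.4381i|101⟩ + 0.1843|110⟩ + 0.1843|111⟩

H on qubit 2 mixes each pair of kets that differ only in qubit 2: amplitudes (a, b) of (|…0…⟩, |…1…⟩) become ((a + b)/√2, (a − b)/√2). Kets absent from the input have amplitude 0.
(|000⟩, |001⟩): (a, b) = (0.3783, 0.6365i) → ((0.2675 + 0.4501i), (0.2675 - 0.4501i))
(|100⟩, |101⟩): (a, b) = (-0.6195i, 0) → (-0.4381i, -0.4381i)
(|110⟩, |111⟩): (a, b) = (0.2607, 0) → (0.1843, 0.1843)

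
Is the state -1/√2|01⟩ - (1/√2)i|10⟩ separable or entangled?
Entangled

Writing the state as a|00⟩ + b|01⟩ + c|10⟩ + d|11⟩, it is a product state iff ad − bc = 0.
Here (a, b, c, d) = (0, -1/√2, -(1/√2)i, 0): ad − bc = (0)(0) − (-1/√2)(-(1/√2)i) = -(1/2)i ≠ 0, so the state is entangled.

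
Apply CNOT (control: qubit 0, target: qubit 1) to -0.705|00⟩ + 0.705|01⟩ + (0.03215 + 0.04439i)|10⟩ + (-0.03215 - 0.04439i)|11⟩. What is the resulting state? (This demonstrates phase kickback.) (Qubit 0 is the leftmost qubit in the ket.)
-0.705|00⟩ + 0.705|01⟩ + (-0.03215 - 0.04439i)|10⟩ + (0.03215 + 0.04439i)|11⟩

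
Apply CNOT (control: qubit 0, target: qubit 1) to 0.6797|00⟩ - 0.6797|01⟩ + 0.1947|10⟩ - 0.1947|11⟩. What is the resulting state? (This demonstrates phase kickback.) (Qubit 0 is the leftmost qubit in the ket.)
0.6797|00⟩ - 0.6797|01⟩ - 0.1947|10⟩ + 0.1947|11⟩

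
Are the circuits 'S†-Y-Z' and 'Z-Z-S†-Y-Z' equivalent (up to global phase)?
Yes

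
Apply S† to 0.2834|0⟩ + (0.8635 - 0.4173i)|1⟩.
0.2834|0⟩ + (-0.4173 - 0.8635i)|1⟩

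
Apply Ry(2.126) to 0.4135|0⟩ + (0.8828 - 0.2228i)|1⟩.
(-0.5703 + 0.1947i)|0⟩ + (0.7906 - 0.1083i)|1⟩

Ry(2.126) = [[cos(θ/2), −sin(θ/2)], [sin(θ/2), cos(θ/2)]]; θ = 2.126, cos(θ/2) ≈ 0.486253, sin(θ/2) ≈ 0.873818.
With a = amp(|0⟩) = 0.4135 and b = amp(|1⟩) = (0.8828 - 0.2228i):
new amp(|0⟩) = (0.486253)·a + (-0.873818)·b = (-0.5703 + 0.1947i)
new amp(|1⟩) = (0.873818)·a + (0.486253)·b = (0.7906 - 0.1083i)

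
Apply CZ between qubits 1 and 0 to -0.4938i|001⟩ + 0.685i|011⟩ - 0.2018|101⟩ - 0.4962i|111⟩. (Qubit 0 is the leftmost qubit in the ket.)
-0.4938i|001⟩ + 0.685i|011⟩ - 0.2018|101⟩ + 0.4962i|111⟩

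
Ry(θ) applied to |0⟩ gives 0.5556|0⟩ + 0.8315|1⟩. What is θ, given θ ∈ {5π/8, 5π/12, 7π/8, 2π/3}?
5π/8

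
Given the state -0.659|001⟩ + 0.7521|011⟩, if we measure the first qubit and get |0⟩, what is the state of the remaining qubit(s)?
-0.659|01⟩ + 0.7521|11⟩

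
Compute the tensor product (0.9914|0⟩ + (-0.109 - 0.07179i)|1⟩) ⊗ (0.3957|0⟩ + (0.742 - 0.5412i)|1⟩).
0.3923|00⟩ + (0.7356 - 0.5365i)|01⟩ + (-0.04313 - 0.02841i)|10⟩ + (-0.1197 + 0.005723i)|11⟩

amp(|b₁b₂…⟩) = product of the factor amplitudes for bits b₁, b₂, …; only kets whose every factor amplitude is nonzero survive.
|00⟩: (0.9914)(0.3957) = 0.3923
|01⟩: (0.9914)(0.742 - 0.5412i) = (0.7356 - 0.5365i)
|10⟩: (-0.109 - 0.07179i)(0.3957) = (-0.04313 - 0.02841i)
|11⟩: (-0.109 - 0.07179i)(0.742 - 0.5412i) = (-0.1197 + 0.005723i)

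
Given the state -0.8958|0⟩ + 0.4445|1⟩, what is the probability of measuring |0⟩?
0.8025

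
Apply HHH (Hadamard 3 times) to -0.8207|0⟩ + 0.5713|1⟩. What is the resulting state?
-0.1764|0⟩ - 0.9843|1⟩

H² = I, so H^3 = H: a single Hadamard. With (a, b) = (-0.8207, 0.5713), H gives ((a + b)/√2, (a − b)/√2) = (-0.1764, -0.9843).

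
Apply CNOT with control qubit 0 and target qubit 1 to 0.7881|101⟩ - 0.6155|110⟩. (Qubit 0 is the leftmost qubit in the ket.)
-0.6155|100⟩ + 0.7881|111⟩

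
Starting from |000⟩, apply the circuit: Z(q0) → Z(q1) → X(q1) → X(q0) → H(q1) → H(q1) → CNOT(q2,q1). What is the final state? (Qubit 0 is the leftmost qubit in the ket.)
|110⟩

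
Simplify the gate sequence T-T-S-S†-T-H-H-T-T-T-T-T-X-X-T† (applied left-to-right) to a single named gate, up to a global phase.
T†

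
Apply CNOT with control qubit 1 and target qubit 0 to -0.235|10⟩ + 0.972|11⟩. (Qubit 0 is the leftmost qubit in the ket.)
0.972|01⟩ - 0.235|10⟩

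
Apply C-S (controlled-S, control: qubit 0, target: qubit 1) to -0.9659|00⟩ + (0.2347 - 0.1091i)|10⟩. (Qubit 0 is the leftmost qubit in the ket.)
-0.9659|00⟩ + (0.2347 - 0.1091i)|10⟩

C-S leaves the control-|0⟩ kets |00⟩, |01⟩ unchanged and applies S to qubit 1 on the control-|1⟩ pair (|10⟩, |11⟩).
S = [[1, 0], [0, i]].
With a = amp(|10⟩) = (0.2347 - 0.1091i) and b = amp(|11⟩) = 0:
new amp(|10⟩) = (1)·a = (0.2347 - 0.1091i)
new amp(|11⟩) = (i)·b = 0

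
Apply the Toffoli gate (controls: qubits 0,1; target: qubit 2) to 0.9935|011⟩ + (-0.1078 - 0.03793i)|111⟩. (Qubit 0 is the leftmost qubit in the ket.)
0.9935|011⟩ + (-0.1078 - 0.03793i)|110⟩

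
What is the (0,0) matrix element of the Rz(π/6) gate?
(0.9659 - 0.2588i)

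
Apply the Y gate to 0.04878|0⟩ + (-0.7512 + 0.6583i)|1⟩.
(0.6583 + 0.7512i)|0⟩ + 0.04878i|1⟩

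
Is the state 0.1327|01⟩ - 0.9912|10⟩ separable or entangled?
Entangled

Writing the state as a|00⟩ + b|01⟩ + c|10⟩ + d|11⟩, it is a product state iff ad − bc = 0.
Here (a, b, c, d) = (0, 0.1327, -0.9912, 0): ad − bc = (0)(0) − (0.1327)(-0.9912) = 0.1315 ≠ 0, so the state is entangled.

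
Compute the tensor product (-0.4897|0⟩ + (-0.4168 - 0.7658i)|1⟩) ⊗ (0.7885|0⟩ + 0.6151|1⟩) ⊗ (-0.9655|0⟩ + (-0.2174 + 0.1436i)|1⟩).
0.3728|000⟩ + (0.08394 - 0.05545i)|001⟩ + 0.2908|010⟩ + (0.06548 - 0.04325i)|011⟩ + (0.3173 + 0.583i)|100⟩ + (0.1582 + 0.08408i)|101⟩ + (0.2475 + 0.4548i)|110⟩ + (0.1234 + 0.06559i)|111⟩

amp(|b₁b₂…⟩) = product of the factor amplitudes for bits b₁, b₂, …; only kets whose every factor amplitude is nonzero survive.
|000⟩: (-0.4897)(0.7885)(-0.9655) = 0.3728
|001⟩: (-0.4897)(0.7885)(-0.2174 + 0.1436i) = (0.08394 - 0.05545i)
|010⟩: (-0.4897)(0.6151)(-0.9655) = 0.2908
|011⟩: (-0.4897)(0.6151)(-0.2174 + 0.1436i) = (0.06548 - 0.04325i)
|100⟩: (-0.4168 - 0.7658i)(0.7885)(-0.9655) = (0.3173 + 0.583i)
|101⟩: (-0.4168 - 0.7658i)(0.7885)(-0.2174 + 0.1436i) = (0.1582 + 0.08408i)
|110⟩: (-0.4168 - 0.7658i)(0.6151)(-0.9655) = (0.2475 + 0.4548i)
|111⟩: (-0.4168 - 0.7658i)(0.6151)(-0.2174 + 0.1436i) = (0.1234 + 0.06559i)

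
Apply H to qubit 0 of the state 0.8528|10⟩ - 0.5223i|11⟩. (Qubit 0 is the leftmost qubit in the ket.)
0.603|00⟩ - 0.3693i|01⟩ - 0.603|10⟩ + 0.3693i|11⟩

H on qubit 0 mixes each pair of kets that differ only in qubit 0: amplitudes (a, b) of (|…0…⟩, |…1…⟩) become ((a + b)/√2, (a − b)/√2). Kets absent from the input have amplitude 0.
(|00⟩, |10⟩): (a, b) = (0, 0.8528) → (0.603, -0.603)
(|01⟩, |11⟩): (a, b) = (0, -0.5223i) → (-0.3693i, 0.3693i)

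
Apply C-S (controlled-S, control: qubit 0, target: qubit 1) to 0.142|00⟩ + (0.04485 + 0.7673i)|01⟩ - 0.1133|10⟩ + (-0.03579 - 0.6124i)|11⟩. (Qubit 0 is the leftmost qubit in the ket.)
0.142|00⟩ + (0.04485 + 0.7673i)|01⟩ - 0.1133|10⟩ + (0.6124 - 0.03579i)|11⟩

C-S leaves the control-|0⟩ kets |00⟩, |01⟩ unchanged and applies S to qubit 1 on the control-|1⟩ pair (|10⟩, |11⟩).
S = [[1, 0], [0, i]].
With a = amp(|10⟩) = -0.1133 and b = amp(|11⟩) = (-0.03579 - 0.6124i):
new amp(|10⟩) = (1)·a = -0.1133
new amp(|11⟩) = (i)·b = (0.6124 - 0.03579i)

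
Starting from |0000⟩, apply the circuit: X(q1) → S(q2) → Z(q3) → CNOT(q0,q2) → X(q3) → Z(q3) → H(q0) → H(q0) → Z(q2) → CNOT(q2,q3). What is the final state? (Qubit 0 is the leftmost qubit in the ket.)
-|0101⟩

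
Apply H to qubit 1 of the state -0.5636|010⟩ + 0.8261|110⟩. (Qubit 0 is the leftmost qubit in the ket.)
-0.3985|000⟩ + 0.3985|010⟩ + 0.5841|100⟩ - 0.5841|110⟩

H on qubit 1 mixes each pair of kets that differ only in qubit 1: amplitudes (a, b) of (|…0…⟩, |…1…⟩) become ((a + b)/√2, (a − b)/√2). Kets absent from the input have amplitude 0.
(|000⟩, |010⟩): (a, b) = (0, -0.5636) → (-0.3985, 0.3985)
(|100⟩, |110⟩): (a, b) = (0, 0.8261) → (0.5841, -0.5841)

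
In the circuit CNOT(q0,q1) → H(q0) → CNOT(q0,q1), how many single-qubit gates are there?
1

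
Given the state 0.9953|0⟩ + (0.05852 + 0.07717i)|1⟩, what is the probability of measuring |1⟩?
0.00938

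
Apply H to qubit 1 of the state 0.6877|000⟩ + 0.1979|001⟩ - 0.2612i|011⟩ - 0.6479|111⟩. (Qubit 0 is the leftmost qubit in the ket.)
0.4863|000⟩ + (0.1399 - 0.1847i)|001⟩ + 0.4863|010⟩ + (0.1399 + 0.1847i)|011⟩ - 0.4581|101⟩ + 0.4581|111⟩

H on qubit 1 mixes each pair of kets that differ only in qubit 1: amplitudes (a, b) of (|…0…⟩, |…1…⟩) become ((a + b)/√2, (a − b)/√2). Kets absent from the input have amplitude 0.
(|000⟩, |010⟩): (a, b) = (0.6877, 0) → (0.4863, 0.4863)
(|001⟩, |011⟩): (a, b) = (0.1979, -0.2612i) → ((0.1399 - 0.1847i), (0.1399 + 0.1847i))
(|101⟩, |111⟩): (a, b) = (0, -0.6479) → (-0.4581, 0.4581)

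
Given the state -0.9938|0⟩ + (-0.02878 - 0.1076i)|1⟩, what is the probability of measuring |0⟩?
0.9876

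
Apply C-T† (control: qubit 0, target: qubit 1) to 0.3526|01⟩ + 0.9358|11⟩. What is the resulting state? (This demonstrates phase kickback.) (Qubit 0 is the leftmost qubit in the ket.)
0.3526|01⟩ + (0.6617 - 0.6617i)|11⟩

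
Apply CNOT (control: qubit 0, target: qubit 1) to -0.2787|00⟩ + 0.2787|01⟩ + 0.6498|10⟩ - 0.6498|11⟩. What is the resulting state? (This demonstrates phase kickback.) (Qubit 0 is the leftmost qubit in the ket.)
-0.2787|00⟩ + 0.2787|01⟩ - 0.6498|10⟩ + 0.6498|11⟩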